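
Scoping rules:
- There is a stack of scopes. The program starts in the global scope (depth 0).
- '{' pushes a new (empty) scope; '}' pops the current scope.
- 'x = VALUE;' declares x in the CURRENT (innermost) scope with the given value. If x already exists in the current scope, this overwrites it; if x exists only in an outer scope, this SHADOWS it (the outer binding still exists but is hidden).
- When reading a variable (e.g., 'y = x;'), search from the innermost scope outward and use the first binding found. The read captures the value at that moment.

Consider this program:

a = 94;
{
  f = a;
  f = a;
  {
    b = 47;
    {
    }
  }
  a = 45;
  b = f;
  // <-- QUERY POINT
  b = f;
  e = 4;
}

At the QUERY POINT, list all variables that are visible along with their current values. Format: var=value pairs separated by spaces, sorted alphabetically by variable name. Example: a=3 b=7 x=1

Answer: a=45 b=94 f=94

Derivation:
Step 1: declare a=94 at depth 0
Step 2: enter scope (depth=1)
Step 3: declare f=(read a)=94 at depth 1
Step 4: declare f=(read a)=94 at depth 1
Step 5: enter scope (depth=2)
Step 6: declare b=47 at depth 2
Step 7: enter scope (depth=3)
Step 8: exit scope (depth=2)
Step 9: exit scope (depth=1)
Step 10: declare a=45 at depth 1
Step 11: declare b=(read f)=94 at depth 1
Visible at query point: a=45 b=94 f=94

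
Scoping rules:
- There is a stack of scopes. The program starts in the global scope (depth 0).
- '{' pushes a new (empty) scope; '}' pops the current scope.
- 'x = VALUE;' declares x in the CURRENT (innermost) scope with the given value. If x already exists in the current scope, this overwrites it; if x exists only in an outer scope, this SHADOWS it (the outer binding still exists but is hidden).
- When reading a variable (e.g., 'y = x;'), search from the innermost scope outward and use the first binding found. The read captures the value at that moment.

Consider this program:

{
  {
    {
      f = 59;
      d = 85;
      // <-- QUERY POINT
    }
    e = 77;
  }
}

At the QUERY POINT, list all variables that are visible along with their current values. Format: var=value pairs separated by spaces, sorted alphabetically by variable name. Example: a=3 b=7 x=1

Answer: d=85 f=59

Derivation:
Step 1: enter scope (depth=1)
Step 2: enter scope (depth=2)
Step 3: enter scope (depth=3)
Step 4: declare f=59 at depth 3
Step 5: declare d=85 at depth 3
Visible at query point: d=85 f=59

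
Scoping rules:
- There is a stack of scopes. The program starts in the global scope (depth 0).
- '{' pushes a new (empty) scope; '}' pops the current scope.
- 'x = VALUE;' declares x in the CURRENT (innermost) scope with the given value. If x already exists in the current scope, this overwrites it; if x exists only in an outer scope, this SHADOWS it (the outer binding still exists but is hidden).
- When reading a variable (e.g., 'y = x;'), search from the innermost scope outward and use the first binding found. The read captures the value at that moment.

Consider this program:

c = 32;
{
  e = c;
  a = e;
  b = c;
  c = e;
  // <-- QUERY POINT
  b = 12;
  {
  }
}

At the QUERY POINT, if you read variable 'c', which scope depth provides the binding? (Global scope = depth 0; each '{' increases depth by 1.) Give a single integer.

Answer: 1

Derivation:
Step 1: declare c=32 at depth 0
Step 2: enter scope (depth=1)
Step 3: declare e=(read c)=32 at depth 1
Step 4: declare a=(read e)=32 at depth 1
Step 5: declare b=(read c)=32 at depth 1
Step 6: declare c=(read e)=32 at depth 1
Visible at query point: a=32 b=32 c=32 e=32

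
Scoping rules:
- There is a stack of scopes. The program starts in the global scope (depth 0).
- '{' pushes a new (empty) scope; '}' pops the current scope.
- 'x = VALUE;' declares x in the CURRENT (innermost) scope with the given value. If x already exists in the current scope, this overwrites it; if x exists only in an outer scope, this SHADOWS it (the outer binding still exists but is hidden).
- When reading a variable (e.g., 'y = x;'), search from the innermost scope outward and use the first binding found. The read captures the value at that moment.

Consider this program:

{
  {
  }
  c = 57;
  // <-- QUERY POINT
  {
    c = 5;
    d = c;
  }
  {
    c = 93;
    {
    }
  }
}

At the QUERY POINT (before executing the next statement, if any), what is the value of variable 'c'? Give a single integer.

Step 1: enter scope (depth=1)
Step 2: enter scope (depth=2)
Step 3: exit scope (depth=1)
Step 4: declare c=57 at depth 1
Visible at query point: c=57

Answer: 57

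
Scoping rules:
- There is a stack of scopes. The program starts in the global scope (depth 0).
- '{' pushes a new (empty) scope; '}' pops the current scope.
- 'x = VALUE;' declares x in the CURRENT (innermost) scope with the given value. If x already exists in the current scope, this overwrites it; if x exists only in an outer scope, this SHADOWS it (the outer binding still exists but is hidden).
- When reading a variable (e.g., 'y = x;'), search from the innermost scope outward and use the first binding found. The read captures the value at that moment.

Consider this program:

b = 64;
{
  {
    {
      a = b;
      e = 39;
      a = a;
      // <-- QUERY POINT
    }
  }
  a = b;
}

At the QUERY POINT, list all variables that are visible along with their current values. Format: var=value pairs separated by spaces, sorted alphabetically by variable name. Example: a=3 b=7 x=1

Step 1: declare b=64 at depth 0
Step 2: enter scope (depth=1)
Step 3: enter scope (depth=2)
Step 4: enter scope (depth=3)
Step 5: declare a=(read b)=64 at depth 3
Step 6: declare e=39 at depth 3
Step 7: declare a=(read a)=64 at depth 3
Visible at query point: a=64 b=64 e=39

Answer: a=64 b=64 e=39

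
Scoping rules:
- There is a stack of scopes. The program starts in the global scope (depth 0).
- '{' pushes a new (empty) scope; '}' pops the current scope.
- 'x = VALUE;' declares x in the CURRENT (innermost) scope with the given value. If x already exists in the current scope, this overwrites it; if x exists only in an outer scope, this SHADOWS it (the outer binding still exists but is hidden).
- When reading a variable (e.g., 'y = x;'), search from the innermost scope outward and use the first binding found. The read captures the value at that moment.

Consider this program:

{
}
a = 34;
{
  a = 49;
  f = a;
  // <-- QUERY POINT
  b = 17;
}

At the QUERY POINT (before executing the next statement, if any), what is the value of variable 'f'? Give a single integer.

Answer: 49

Derivation:
Step 1: enter scope (depth=1)
Step 2: exit scope (depth=0)
Step 3: declare a=34 at depth 0
Step 4: enter scope (depth=1)
Step 5: declare a=49 at depth 1
Step 6: declare f=(read a)=49 at depth 1
Visible at query point: a=49 f=49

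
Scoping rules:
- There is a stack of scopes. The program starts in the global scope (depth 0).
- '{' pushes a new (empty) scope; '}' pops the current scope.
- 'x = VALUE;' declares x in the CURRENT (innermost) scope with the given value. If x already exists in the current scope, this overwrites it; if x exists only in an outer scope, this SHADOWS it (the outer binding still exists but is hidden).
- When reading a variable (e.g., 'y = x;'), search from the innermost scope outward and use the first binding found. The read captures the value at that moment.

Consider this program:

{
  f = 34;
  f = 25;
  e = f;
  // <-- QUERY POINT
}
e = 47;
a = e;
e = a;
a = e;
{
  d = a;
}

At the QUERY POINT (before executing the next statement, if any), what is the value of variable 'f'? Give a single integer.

Answer: 25

Derivation:
Step 1: enter scope (depth=1)
Step 2: declare f=34 at depth 1
Step 3: declare f=25 at depth 1
Step 4: declare e=(read f)=25 at depth 1
Visible at query point: e=25 f=25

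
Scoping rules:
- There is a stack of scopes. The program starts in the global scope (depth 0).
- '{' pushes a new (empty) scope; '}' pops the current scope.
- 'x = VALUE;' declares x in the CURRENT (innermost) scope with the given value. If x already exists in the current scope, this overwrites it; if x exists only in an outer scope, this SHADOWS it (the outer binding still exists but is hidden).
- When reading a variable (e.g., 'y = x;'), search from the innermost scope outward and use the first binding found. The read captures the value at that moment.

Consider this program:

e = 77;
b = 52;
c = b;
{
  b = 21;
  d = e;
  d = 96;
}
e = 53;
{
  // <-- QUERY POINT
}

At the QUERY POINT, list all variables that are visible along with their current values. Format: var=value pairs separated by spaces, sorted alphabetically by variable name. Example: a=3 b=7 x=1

Answer: b=52 c=52 e=53

Derivation:
Step 1: declare e=77 at depth 0
Step 2: declare b=52 at depth 0
Step 3: declare c=(read b)=52 at depth 0
Step 4: enter scope (depth=1)
Step 5: declare b=21 at depth 1
Step 6: declare d=(read e)=77 at depth 1
Step 7: declare d=96 at depth 1
Step 8: exit scope (depth=0)
Step 9: declare e=53 at depth 0
Step 10: enter scope (depth=1)
Visible at query point: b=52 c=52 e=53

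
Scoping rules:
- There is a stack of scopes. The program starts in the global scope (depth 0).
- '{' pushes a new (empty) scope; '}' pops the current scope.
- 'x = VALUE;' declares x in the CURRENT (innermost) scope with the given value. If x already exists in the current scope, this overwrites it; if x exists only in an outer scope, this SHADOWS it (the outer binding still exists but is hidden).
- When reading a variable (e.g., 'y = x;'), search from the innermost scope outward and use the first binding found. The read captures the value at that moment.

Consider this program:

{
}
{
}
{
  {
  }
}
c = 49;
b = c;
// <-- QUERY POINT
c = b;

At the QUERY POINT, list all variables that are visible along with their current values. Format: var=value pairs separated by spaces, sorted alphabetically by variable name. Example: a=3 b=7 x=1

Step 1: enter scope (depth=1)
Step 2: exit scope (depth=0)
Step 3: enter scope (depth=1)
Step 4: exit scope (depth=0)
Step 5: enter scope (depth=1)
Step 6: enter scope (depth=2)
Step 7: exit scope (depth=1)
Step 8: exit scope (depth=0)
Step 9: declare c=49 at depth 0
Step 10: declare b=(read c)=49 at depth 0
Visible at query point: b=49 c=49

Answer: b=49 c=49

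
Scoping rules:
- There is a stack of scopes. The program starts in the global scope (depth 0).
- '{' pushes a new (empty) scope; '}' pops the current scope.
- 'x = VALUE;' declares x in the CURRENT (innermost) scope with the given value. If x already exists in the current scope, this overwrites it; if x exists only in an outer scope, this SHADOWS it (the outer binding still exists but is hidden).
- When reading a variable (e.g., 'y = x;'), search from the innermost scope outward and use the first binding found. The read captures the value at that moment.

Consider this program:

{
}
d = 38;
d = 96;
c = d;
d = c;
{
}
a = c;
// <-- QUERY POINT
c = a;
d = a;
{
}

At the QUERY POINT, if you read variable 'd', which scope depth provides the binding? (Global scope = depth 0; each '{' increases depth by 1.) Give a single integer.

Answer: 0

Derivation:
Step 1: enter scope (depth=1)
Step 2: exit scope (depth=0)
Step 3: declare d=38 at depth 0
Step 4: declare d=96 at depth 0
Step 5: declare c=(read d)=96 at depth 0
Step 6: declare d=(read c)=96 at depth 0
Step 7: enter scope (depth=1)
Step 8: exit scope (depth=0)
Step 9: declare a=(read c)=96 at depth 0
Visible at query point: a=96 c=96 d=96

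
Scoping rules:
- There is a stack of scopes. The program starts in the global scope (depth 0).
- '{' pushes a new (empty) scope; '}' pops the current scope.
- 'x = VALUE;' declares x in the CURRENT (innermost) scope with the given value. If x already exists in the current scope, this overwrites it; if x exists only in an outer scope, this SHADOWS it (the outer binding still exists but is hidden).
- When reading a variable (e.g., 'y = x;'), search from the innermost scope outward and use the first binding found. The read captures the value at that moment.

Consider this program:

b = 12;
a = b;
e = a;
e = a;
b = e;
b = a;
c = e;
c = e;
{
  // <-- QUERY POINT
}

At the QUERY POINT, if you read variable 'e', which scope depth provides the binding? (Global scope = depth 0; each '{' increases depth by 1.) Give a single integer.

Step 1: declare b=12 at depth 0
Step 2: declare a=(read b)=12 at depth 0
Step 3: declare e=(read a)=12 at depth 0
Step 4: declare e=(read a)=12 at depth 0
Step 5: declare b=(read e)=12 at depth 0
Step 6: declare b=(read a)=12 at depth 0
Step 7: declare c=(read e)=12 at depth 0
Step 8: declare c=(read e)=12 at depth 0
Step 9: enter scope (depth=1)
Visible at query point: a=12 b=12 c=12 e=12

Answer: 0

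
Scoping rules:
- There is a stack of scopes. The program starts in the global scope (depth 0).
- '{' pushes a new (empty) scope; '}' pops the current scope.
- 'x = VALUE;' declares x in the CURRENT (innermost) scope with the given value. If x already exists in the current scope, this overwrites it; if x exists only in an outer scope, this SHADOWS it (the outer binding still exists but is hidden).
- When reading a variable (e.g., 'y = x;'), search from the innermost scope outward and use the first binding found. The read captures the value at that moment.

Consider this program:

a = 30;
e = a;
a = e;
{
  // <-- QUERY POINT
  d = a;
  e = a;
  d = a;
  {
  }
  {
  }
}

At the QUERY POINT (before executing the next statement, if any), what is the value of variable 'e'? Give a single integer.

Answer: 30

Derivation:
Step 1: declare a=30 at depth 0
Step 2: declare e=(read a)=30 at depth 0
Step 3: declare a=(read e)=30 at depth 0
Step 4: enter scope (depth=1)
Visible at query point: a=30 e=30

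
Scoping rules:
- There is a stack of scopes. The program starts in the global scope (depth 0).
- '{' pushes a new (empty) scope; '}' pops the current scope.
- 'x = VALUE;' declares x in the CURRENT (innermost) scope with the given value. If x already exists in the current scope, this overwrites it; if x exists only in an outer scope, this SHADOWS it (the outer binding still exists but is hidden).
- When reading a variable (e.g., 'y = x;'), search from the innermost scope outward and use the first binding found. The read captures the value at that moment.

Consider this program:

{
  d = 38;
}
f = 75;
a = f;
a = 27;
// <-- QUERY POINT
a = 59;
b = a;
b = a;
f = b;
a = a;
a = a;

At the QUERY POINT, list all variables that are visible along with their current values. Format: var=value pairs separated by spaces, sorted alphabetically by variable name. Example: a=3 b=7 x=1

Answer: a=27 f=75

Derivation:
Step 1: enter scope (depth=1)
Step 2: declare d=38 at depth 1
Step 3: exit scope (depth=0)
Step 4: declare f=75 at depth 0
Step 5: declare a=(read f)=75 at depth 0
Step 6: declare a=27 at depth 0
Visible at query point: a=27 f=75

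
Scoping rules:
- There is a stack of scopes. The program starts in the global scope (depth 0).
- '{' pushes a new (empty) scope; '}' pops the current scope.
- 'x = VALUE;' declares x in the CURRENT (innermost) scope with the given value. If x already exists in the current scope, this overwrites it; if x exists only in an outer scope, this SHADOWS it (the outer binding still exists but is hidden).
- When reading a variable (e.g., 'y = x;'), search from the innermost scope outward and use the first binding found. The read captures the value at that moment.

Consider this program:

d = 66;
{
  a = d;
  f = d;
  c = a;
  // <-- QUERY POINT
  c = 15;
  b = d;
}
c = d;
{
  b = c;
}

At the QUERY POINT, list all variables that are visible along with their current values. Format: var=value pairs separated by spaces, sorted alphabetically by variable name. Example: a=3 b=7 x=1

Answer: a=66 c=66 d=66 f=66

Derivation:
Step 1: declare d=66 at depth 0
Step 2: enter scope (depth=1)
Step 3: declare a=(read d)=66 at depth 1
Step 4: declare f=(read d)=66 at depth 1
Step 5: declare c=(read a)=66 at depth 1
Visible at query point: a=66 c=66 d=66 f=66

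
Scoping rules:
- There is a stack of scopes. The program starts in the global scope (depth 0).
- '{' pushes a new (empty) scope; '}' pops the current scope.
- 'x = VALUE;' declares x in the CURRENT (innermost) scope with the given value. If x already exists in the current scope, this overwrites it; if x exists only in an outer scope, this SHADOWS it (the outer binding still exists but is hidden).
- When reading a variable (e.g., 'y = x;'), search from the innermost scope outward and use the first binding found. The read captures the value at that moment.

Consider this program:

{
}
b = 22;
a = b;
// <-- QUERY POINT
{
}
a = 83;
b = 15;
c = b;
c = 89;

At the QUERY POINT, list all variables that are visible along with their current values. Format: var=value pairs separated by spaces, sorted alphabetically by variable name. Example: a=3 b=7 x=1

Answer: a=22 b=22

Derivation:
Step 1: enter scope (depth=1)
Step 2: exit scope (depth=0)
Step 3: declare b=22 at depth 0
Step 4: declare a=(read b)=22 at depth 0
Visible at query point: a=22 b=22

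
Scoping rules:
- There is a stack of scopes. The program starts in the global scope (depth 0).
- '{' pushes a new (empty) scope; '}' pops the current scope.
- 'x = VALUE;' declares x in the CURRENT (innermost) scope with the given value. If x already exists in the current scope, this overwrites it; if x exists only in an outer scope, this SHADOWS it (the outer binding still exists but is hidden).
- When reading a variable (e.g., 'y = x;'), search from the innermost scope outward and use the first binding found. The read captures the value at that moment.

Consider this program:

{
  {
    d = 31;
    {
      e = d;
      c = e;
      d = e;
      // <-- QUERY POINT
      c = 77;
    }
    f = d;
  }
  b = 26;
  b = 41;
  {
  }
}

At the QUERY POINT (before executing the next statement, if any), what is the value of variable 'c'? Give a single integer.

Answer: 31

Derivation:
Step 1: enter scope (depth=1)
Step 2: enter scope (depth=2)
Step 3: declare d=31 at depth 2
Step 4: enter scope (depth=3)
Step 5: declare e=(read d)=31 at depth 3
Step 6: declare c=(read e)=31 at depth 3
Step 7: declare d=(read e)=31 at depth 3
Visible at query point: c=31 d=31 e=31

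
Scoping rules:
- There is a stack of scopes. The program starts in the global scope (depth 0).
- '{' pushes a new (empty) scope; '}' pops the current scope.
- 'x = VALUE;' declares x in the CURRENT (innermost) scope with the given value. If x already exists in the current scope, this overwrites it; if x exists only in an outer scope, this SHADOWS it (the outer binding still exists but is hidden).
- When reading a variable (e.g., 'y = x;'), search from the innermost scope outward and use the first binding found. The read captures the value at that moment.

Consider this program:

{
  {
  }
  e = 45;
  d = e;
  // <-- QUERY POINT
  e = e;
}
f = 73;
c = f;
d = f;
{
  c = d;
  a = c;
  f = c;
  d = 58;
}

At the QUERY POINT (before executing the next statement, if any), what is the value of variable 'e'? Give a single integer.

Answer: 45

Derivation:
Step 1: enter scope (depth=1)
Step 2: enter scope (depth=2)
Step 3: exit scope (depth=1)
Step 4: declare e=45 at depth 1
Step 5: declare d=(read e)=45 at depth 1
Visible at query point: d=45 e=45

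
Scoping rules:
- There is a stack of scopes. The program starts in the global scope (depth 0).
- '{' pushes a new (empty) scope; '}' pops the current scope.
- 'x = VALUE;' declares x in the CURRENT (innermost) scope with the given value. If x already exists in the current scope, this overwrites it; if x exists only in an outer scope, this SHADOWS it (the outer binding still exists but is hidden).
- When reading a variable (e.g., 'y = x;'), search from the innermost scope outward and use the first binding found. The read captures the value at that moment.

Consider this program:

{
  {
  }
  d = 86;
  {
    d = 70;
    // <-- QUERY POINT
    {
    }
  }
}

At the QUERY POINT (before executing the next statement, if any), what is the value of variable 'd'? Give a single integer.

Step 1: enter scope (depth=1)
Step 2: enter scope (depth=2)
Step 3: exit scope (depth=1)
Step 4: declare d=86 at depth 1
Step 5: enter scope (depth=2)
Step 6: declare d=70 at depth 2
Visible at query point: d=70

Answer: 70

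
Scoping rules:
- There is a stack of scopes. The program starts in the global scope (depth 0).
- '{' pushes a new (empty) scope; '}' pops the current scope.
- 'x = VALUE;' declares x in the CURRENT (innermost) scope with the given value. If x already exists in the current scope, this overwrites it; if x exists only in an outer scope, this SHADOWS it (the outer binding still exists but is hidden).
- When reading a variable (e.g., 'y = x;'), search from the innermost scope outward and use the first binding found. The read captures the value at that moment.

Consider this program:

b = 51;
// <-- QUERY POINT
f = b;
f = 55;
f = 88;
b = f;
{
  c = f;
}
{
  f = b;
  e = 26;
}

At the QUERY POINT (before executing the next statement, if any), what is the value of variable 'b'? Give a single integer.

Answer: 51

Derivation:
Step 1: declare b=51 at depth 0
Visible at query point: b=51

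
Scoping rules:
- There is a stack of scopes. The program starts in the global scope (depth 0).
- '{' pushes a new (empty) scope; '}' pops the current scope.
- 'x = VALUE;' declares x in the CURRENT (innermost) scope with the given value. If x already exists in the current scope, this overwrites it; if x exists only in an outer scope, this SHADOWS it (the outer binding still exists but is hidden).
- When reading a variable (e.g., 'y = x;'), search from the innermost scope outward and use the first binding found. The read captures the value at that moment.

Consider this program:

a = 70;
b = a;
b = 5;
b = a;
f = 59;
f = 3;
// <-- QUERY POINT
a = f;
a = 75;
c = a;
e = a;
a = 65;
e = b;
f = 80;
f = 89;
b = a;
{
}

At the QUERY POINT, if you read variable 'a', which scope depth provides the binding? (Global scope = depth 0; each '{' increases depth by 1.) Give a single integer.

Step 1: declare a=70 at depth 0
Step 2: declare b=(read a)=70 at depth 0
Step 3: declare b=5 at depth 0
Step 4: declare b=(read a)=70 at depth 0
Step 5: declare f=59 at depth 0
Step 6: declare f=3 at depth 0
Visible at query point: a=70 b=70 f=3

Answer: 0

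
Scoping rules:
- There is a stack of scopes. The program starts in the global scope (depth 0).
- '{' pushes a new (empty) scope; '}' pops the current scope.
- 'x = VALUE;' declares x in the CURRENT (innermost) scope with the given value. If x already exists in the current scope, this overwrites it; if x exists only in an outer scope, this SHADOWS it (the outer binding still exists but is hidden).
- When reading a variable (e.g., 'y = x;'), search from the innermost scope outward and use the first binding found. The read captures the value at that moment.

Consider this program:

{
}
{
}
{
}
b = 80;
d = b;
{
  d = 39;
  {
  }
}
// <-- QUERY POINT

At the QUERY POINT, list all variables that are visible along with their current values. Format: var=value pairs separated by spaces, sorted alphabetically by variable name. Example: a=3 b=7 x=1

Answer: b=80 d=80

Derivation:
Step 1: enter scope (depth=1)
Step 2: exit scope (depth=0)
Step 3: enter scope (depth=1)
Step 4: exit scope (depth=0)
Step 5: enter scope (depth=1)
Step 6: exit scope (depth=0)
Step 7: declare b=80 at depth 0
Step 8: declare d=(read b)=80 at depth 0
Step 9: enter scope (depth=1)
Step 10: declare d=39 at depth 1
Step 11: enter scope (depth=2)
Step 12: exit scope (depth=1)
Step 13: exit scope (depth=0)
Visible at query point: b=80 d=80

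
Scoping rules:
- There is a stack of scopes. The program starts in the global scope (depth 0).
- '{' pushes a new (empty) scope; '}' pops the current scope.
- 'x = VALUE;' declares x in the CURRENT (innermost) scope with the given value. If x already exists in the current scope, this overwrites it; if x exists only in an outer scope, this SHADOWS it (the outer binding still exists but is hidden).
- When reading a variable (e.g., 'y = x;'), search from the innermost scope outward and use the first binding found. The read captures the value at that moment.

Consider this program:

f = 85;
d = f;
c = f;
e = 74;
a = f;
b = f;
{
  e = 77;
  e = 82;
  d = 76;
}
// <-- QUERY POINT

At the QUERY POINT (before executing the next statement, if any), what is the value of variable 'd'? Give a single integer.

Answer: 85

Derivation:
Step 1: declare f=85 at depth 0
Step 2: declare d=(read f)=85 at depth 0
Step 3: declare c=(read f)=85 at depth 0
Step 4: declare e=74 at depth 0
Step 5: declare a=(read f)=85 at depth 0
Step 6: declare b=(read f)=85 at depth 0
Step 7: enter scope (depth=1)
Step 8: declare e=77 at depth 1
Step 9: declare e=82 at depth 1
Step 10: declare d=76 at depth 1
Step 11: exit scope (depth=0)
Visible at query point: a=85 b=85 c=85 d=85 e=74 f=85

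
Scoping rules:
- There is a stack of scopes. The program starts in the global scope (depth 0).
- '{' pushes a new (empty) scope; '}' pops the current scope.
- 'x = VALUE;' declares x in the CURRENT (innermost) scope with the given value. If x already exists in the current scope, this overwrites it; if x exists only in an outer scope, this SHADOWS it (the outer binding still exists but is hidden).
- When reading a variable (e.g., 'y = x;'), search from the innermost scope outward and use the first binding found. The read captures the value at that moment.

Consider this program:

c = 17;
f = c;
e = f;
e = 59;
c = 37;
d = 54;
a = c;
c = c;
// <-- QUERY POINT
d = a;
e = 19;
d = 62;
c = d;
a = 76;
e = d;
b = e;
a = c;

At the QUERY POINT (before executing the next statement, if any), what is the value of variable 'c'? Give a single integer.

Step 1: declare c=17 at depth 0
Step 2: declare f=(read c)=17 at depth 0
Step 3: declare e=(read f)=17 at depth 0
Step 4: declare e=59 at depth 0
Step 5: declare c=37 at depth 0
Step 6: declare d=54 at depth 0
Step 7: declare a=(read c)=37 at depth 0
Step 8: declare c=(read c)=37 at depth 0
Visible at query point: a=37 c=37 d=54 e=59 f=17

Answer: 37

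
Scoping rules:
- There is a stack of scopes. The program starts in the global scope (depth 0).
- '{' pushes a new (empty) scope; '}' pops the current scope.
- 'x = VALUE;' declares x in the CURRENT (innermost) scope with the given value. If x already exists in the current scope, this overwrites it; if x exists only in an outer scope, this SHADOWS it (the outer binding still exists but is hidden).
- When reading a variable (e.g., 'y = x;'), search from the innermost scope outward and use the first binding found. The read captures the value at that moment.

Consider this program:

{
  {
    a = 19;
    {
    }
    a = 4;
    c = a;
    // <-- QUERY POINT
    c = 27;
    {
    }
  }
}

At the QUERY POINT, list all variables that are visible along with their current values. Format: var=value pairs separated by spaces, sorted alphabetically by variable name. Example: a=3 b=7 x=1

Step 1: enter scope (depth=1)
Step 2: enter scope (depth=2)
Step 3: declare a=19 at depth 2
Step 4: enter scope (depth=3)
Step 5: exit scope (depth=2)
Step 6: declare a=4 at depth 2
Step 7: declare c=(read a)=4 at depth 2
Visible at query point: a=4 c=4

Answer: a=4 c=4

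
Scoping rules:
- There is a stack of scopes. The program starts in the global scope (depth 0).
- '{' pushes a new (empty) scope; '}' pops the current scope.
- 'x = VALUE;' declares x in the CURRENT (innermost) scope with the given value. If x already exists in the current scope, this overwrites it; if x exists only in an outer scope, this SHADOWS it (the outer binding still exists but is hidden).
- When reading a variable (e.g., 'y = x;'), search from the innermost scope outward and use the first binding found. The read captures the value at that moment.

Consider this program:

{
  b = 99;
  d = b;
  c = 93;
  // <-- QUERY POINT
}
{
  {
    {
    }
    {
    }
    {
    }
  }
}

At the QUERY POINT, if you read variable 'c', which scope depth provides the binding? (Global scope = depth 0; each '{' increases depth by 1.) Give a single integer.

Step 1: enter scope (depth=1)
Step 2: declare b=99 at depth 1
Step 3: declare d=(read b)=99 at depth 1
Step 4: declare c=93 at depth 1
Visible at query point: b=99 c=93 d=99

Answer: 1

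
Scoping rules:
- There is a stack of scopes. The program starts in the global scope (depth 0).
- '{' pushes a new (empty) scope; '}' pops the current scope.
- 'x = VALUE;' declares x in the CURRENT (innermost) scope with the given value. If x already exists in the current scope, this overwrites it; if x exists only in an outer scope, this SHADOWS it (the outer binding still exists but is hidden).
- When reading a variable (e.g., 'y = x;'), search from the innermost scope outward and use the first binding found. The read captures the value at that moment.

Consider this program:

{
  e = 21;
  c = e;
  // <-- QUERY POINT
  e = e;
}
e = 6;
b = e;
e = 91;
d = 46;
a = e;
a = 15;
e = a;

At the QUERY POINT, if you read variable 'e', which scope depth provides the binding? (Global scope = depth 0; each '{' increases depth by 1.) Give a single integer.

Answer: 1

Derivation:
Step 1: enter scope (depth=1)
Step 2: declare e=21 at depth 1
Step 3: declare c=(read e)=21 at depth 1
Visible at query point: c=21 e=21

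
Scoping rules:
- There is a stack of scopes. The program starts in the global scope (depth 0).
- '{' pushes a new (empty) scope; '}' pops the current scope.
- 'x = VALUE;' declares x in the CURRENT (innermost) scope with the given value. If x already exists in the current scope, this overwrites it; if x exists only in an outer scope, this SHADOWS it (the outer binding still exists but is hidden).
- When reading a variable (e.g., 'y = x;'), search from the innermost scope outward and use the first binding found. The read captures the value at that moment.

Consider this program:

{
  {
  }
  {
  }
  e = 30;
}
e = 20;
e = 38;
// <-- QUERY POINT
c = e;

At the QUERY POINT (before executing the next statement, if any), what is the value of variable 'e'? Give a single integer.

Answer: 38

Derivation:
Step 1: enter scope (depth=1)
Step 2: enter scope (depth=2)
Step 3: exit scope (depth=1)
Step 4: enter scope (depth=2)
Step 5: exit scope (depth=1)
Step 6: declare e=30 at depth 1
Step 7: exit scope (depth=0)
Step 8: declare e=20 at depth 0
Step 9: declare e=38 at depth 0
Visible at query point: e=38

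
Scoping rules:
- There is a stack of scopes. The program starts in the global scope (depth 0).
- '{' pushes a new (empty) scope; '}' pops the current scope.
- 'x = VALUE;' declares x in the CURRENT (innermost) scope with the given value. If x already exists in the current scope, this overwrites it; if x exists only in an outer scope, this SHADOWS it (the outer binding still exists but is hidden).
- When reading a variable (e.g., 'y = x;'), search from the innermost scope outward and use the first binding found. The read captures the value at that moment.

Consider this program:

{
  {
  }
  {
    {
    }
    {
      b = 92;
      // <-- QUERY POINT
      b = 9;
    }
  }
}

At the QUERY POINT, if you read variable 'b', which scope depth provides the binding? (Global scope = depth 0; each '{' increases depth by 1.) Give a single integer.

Answer: 3

Derivation:
Step 1: enter scope (depth=1)
Step 2: enter scope (depth=2)
Step 3: exit scope (depth=1)
Step 4: enter scope (depth=2)
Step 5: enter scope (depth=3)
Step 6: exit scope (depth=2)
Step 7: enter scope (depth=3)
Step 8: declare b=92 at depth 3
Visible at query point: b=92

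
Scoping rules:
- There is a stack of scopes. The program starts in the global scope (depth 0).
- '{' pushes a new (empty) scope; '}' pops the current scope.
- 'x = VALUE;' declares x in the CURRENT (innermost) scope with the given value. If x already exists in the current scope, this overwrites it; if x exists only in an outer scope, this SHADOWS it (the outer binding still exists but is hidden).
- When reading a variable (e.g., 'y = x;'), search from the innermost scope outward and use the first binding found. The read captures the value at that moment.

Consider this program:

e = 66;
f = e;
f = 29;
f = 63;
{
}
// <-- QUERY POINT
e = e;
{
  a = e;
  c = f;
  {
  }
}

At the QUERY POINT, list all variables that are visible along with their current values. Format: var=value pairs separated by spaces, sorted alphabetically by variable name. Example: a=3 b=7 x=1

Answer: e=66 f=63

Derivation:
Step 1: declare e=66 at depth 0
Step 2: declare f=(read e)=66 at depth 0
Step 3: declare f=29 at depth 0
Step 4: declare f=63 at depth 0
Step 5: enter scope (depth=1)
Step 6: exit scope (depth=0)
Visible at query point: e=66 f=63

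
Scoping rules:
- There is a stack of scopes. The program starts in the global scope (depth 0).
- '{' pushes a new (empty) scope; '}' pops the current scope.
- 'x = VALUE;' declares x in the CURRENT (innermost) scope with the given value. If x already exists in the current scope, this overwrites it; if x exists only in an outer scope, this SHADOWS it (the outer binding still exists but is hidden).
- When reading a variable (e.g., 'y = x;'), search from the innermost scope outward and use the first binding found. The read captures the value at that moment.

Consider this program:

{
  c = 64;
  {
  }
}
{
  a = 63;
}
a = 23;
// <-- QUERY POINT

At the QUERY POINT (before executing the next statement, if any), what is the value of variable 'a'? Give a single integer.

Answer: 23

Derivation:
Step 1: enter scope (depth=1)
Step 2: declare c=64 at depth 1
Step 3: enter scope (depth=2)
Step 4: exit scope (depth=1)
Step 5: exit scope (depth=0)
Step 6: enter scope (depth=1)
Step 7: declare a=63 at depth 1
Step 8: exit scope (depth=0)
Step 9: declare a=23 at depth 0
Visible at query point: a=23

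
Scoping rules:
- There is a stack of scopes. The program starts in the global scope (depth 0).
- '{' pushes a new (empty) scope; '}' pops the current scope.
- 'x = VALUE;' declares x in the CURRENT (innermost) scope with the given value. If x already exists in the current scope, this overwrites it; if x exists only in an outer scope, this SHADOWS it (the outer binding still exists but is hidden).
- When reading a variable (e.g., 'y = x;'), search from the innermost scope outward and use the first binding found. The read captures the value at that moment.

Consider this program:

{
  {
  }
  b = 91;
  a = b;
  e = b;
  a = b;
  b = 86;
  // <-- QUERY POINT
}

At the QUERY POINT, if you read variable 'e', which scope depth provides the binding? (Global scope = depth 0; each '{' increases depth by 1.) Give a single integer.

Step 1: enter scope (depth=1)
Step 2: enter scope (depth=2)
Step 3: exit scope (depth=1)
Step 4: declare b=91 at depth 1
Step 5: declare a=(read b)=91 at depth 1
Step 6: declare e=(read b)=91 at depth 1
Step 7: declare a=(read b)=91 at depth 1
Step 8: declare b=86 at depth 1
Visible at query point: a=91 b=86 e=91

Answer: 1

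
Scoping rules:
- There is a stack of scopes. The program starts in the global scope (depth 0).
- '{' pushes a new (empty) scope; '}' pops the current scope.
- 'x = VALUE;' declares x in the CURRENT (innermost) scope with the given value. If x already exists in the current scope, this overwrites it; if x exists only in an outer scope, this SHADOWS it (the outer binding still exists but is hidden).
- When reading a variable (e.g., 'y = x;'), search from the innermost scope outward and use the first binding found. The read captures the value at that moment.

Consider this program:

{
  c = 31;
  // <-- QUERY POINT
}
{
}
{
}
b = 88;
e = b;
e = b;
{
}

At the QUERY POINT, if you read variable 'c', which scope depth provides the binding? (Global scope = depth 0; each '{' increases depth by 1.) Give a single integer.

Step 1: enter scope (depth=1)
Step 2: declare c=31 at depth 1
Visible at query point: c=31

Answer: 1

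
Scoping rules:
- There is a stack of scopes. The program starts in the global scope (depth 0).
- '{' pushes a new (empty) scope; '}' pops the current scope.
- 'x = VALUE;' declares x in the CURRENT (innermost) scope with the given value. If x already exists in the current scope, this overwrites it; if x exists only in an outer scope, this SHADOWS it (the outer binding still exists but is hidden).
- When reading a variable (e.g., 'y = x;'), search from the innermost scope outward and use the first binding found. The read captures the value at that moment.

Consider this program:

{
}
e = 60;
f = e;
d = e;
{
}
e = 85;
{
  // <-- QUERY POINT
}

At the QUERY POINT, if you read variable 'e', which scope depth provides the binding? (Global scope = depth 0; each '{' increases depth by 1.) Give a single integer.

Answer: 0

Derivation:
Step 1: enter scope (depth=1)
Step 2: exit scope (depth=0)
Step 3: declare e=60 at depth 0
Step 4: declare f=(read e)=60 at depth 0
Step 5: declare d=(read e)=60 at depth 0
Step 6: enter scope (depth=1)
Step 7: exit scope (depth=0)
Step 8: declare e=85 at depth 0
Step 9: enter scope (depth=1)
Visible at query point: d=60 e=85 f=60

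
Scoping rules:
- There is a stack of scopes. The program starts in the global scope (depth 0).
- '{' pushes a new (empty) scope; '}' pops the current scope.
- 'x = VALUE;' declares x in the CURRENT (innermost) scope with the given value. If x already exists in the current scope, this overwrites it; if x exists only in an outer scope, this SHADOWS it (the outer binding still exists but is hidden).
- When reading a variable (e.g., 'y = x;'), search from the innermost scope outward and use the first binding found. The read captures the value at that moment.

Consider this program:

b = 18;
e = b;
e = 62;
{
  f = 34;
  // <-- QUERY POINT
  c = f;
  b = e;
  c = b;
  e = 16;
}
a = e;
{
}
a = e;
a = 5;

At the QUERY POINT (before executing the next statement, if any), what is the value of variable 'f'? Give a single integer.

Answer: 34

Derivation:
Step 1: declare b=18 at depth 0
Step 2: declare e=(read b)=18 at depth 0
Step 3: declare e=62 at depth 0
Step 4: enter scope (depth=1)
Step 5: declare f=34 at depth 1
Visible at query point: b=18 e=62 f=34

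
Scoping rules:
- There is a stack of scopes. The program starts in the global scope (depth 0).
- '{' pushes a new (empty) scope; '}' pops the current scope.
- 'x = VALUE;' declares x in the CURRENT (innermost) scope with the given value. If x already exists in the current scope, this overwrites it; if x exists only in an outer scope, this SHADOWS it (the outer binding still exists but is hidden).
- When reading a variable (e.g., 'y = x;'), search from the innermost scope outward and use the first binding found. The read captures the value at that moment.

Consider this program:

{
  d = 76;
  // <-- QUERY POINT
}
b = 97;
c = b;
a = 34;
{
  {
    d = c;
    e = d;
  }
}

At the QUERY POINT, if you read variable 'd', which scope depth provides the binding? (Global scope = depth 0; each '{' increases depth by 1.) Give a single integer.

Answer: 1

Derivation:
Step 1: enter scope (depth=1)
Step 2: declare d=76 at depth 1
Visible at query point: d=76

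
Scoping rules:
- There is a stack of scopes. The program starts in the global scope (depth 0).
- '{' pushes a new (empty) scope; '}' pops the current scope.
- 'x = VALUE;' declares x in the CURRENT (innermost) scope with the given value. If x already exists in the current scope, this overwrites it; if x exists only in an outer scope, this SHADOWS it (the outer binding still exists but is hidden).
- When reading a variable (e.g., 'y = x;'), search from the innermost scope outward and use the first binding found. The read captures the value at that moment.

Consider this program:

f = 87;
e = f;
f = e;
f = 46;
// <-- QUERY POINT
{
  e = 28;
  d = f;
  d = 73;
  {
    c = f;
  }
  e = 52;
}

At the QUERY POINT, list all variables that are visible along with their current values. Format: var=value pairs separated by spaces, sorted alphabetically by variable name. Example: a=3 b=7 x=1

Step 1: declare f=87 at depth 0
Step 2: declare e=(read f)=87 at depth 0
Step 3: declare f=(read e)=87 at depth 0
Step 4: declare f=46 at depth 0
Visible at query point: e=87 f=46

Answer: e=87 f=46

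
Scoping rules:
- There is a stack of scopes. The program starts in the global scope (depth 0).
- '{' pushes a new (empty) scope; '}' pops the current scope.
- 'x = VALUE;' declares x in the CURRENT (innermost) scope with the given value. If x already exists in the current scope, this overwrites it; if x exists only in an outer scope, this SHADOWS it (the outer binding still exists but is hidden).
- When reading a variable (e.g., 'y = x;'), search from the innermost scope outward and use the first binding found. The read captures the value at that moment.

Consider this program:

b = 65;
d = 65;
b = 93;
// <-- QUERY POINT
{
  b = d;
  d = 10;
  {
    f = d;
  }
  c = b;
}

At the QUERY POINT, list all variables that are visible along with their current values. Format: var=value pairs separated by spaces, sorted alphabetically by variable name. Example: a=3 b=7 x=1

Answer: b=93 d=65

Derivation:
Step 1: declare b=65 at depth 0
Step 2: declare d=65 at depth 0
Step 3: declare b=93 at depth 0
Visible at query point: b=93 d=65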